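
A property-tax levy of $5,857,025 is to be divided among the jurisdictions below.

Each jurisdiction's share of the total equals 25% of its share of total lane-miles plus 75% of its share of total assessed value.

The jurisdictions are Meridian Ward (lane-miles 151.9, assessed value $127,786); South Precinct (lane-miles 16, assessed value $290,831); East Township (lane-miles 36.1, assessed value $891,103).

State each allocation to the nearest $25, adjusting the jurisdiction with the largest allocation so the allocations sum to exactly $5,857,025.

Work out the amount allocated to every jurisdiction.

Meridian Ward: $1,518,900 · South Precinct: $1,090,275 · East Township: $3,247,850

Lane-miles total 204; assessed value total 1,309,720.
Composite weights (25% lane-miles + 75% assessed value): Meridian Ward 0.2593; South Precinct 0.1861; East Township 0.5545.
Raw shares: Meridian Ward 1,518,887.80; South Precinct 1,090,283.67; East Township 3,247,853.54.
Rounded to nearest $25: Meridian Ward $1,518,900; South Precinct $1,090,275; East Township $3,247,850. Sum = $5,857,025.
No rounding difference to absorb.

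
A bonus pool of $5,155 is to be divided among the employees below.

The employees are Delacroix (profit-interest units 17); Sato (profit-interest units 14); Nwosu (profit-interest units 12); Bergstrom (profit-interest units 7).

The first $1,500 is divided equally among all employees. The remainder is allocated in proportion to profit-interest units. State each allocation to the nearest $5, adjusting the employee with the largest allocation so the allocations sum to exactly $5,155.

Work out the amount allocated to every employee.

First tranche $1,500 split equally: $375 each.
Remainder $3,655 by profit-interest units (total 50): Delacroix 1,242.70 → $1,245; Sato 1,023.40 → $1,025; Nwosu 877.20 → $875; Bergstrom 511.70 → $510.
Totals: Delacroix $375 + $1,245 = $1,620; Sato $375 + $1,025 = $1,400; Nwosu $375 + $875 = $1,250; Bergstrom $375 + $510 = $885.

Delacroix: $1,620; Sato: $1,400; Nwosu: $1,250; Bergstrom: $885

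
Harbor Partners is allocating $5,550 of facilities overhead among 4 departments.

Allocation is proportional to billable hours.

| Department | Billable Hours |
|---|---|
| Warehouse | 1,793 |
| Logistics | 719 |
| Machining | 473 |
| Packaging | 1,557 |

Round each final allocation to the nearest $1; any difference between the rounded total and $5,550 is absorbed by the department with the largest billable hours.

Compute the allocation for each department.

Sum of billable hours: 4,542.
Unrounded shares: Warehouse 1,793/4,542 × $5,550 = 2,190.92; Logistics 719/4,542 × $5,550 = 878.57; Machining 473/4,542 × $5,550 = 577.97; Packaging 1,557/4,542 × $5,550 = 1,902.54.
After rounding ($1): Warehouse $2,191; Logistics $879; Machining $578; Packaging $1,903. Sum = $5,551.
Difference $5,550 − $5,551 = −$1 applied to largest billable hours (Warehouse): Warehouse becomes $2,190.

Warehouse: $2,190 | Logistics: $879 | Machining: $578 | Packaging: $1,903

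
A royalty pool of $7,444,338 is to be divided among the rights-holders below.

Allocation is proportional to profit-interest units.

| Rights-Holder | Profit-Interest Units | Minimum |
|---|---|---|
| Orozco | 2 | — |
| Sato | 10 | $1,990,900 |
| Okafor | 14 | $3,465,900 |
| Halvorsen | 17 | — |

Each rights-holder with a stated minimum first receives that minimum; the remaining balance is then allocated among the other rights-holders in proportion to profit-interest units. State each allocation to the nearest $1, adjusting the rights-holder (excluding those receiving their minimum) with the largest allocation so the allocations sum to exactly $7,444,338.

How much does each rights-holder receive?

Orozco: $209,215; Sato: $1,990,900; Okafor: $3,465,900; Halvorsen: $1,778,323

Minimums first: Sato $1,990,900; Okafor $3,465,900. Balance $1,987,538.
Balance split over remaining profit-interest units 19: Orozco 209,214.53 → $209,215; Halvorsen 1,778,323.47 → $1,778,323.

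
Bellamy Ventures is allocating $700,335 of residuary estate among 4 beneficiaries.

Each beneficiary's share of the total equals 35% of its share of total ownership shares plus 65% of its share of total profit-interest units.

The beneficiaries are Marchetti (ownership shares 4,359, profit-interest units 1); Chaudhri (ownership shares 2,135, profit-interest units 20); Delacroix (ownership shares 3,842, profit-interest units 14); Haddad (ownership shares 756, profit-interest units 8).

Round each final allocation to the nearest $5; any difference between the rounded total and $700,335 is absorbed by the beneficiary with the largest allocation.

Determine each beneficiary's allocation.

Marchetti: $106,915; Chaudhri: $258,905; Delacroix: $233,115; Haddad: $101,400

Totals — ownership shares 11,092, profit-interest units 43.
Blended shares (35% ownership shares + 65% profit-interest units): Marchetti 0.1527; Chaudhri 0.3697; Delacroix 0.3329; Haddad 0.1448.
Raw shares: Marchetti 106,914.09; Chaudhri 258,909.62; Delacroix 233,113.11; Haddad 101,398.19.
At nearest $5: Marchetti $106,915; Chaudhri $258,910; Delacroix $233,115; Haddad $101,400. Sum = $700,340.
Difference $700,335 − $700,340 = −$5 applied to largest allocation (Chaudhri): Chaudhri becomes $258,905.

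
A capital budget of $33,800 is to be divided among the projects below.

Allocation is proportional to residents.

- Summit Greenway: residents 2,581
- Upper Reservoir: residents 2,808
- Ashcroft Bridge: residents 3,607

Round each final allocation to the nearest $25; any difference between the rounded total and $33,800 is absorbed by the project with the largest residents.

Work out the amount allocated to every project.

Summit Greenway: $9,700 · Upper Reservoir: $10,550 · Ashcroft Bridge: $13,550

Residents total: 2,581 + 2,808 + 3,607 = 8,996.
Raw shares: Summit Greenway 9,697.40; Upper Reservoir 10,550.29; Ashcroft Bridge 13,552.31.
Rounded to nearest $25: Summit Greenway $9,700; Upper Reservoir $10,550; Ashcroft Bridge $13,550. Sum = $33,800.
Sum already equals the total — no adjustment.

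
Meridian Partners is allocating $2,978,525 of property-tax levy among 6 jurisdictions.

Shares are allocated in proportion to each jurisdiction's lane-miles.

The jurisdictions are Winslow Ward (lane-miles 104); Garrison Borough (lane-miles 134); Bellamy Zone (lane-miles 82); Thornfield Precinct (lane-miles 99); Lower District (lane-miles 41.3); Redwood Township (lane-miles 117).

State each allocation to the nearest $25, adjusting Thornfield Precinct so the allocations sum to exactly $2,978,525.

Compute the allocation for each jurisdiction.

Combined lane-miles = 577.3.
Unrounded shares: Winslow Ward 104/577.3 × $2,978,525 = 536,578.21; Garrison Borough 134/577.3 × $2,978,525 = 691,360.38; Bellamy Zone 82/577.3 × $2,978,525 = 423,071.28; Thornfield Precinct 99/577.3 × $2,978,525 = 510,781.18; Lower District 41.3/577.3 × $2,978,525 = 213,083.46; Redwood Township 117/577.3 × $2,978,525 = 603,650.49.
Rounded to nearest $25: Winslow Ward $536,575; Garrison Borough $691,350; Bellamy Zone $423,075; Thornfield Precinct $510,775; Lower District $213,075; Redwood Township $603,650. Sum = $2,978,500.
Difference $2,978,525 − $2,978,500 = +$25 applied to Thornfield Precinct: Thornfield Precinct becomes $510,800.

Winslow Ward: $536,575 · Garrison Borough: $691,350 · Bellamy Zone: $423,075 · Thornfield Precinct: $510,800 · Lower District: $213,075 · Redwood Township: $603,650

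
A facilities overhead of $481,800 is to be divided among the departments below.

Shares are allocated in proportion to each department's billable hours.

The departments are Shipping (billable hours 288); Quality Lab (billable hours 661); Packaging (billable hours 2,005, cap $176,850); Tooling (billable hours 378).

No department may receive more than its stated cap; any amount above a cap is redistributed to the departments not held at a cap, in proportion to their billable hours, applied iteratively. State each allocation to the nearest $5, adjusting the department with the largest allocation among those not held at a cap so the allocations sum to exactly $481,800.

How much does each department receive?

Total billable hours = 3,332.
Proportional shares (ignoring caps): Shipping 41,644.18; Quality Lab 95,579.17; Packaging 289,918.67; Tooling 54,657.98.
Capped: Packaging ($176,850); residual $304,950 reallocated over remaining billable hours 1,327.
Redistributed shares: Shipping 66,183.57 → $66,185; Quality Lab 151,900.49 → $151,900; Tooling 86,865.94 → $86,865.

Shipping: $66,185 | Quality Lab: $151,900 | Packaging: $176,850 | Tooling: $86,865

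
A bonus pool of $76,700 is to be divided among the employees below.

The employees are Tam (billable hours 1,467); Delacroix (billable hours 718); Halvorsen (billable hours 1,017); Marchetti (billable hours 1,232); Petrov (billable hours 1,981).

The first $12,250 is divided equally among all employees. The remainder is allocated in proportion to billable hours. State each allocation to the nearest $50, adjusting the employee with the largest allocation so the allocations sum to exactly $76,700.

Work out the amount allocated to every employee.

First tranche $12,250 split equally: $2,450 each.
Remainder $64,450 by billable hours (total 6,415): Tam 14,738.60 → $14,750; Delacroix 7,213.58 → $7,200; Halvorsen 10,217.56 → $10,200; Marchetti 12,377.61 → $12,400; Petrov 19,902.64 → $19,900.
Totals: Tam $2,450 + $14,750 = $17,200; Delacroix $2,450 + $7,200 = $9,650; Halvorsen $2,450 + $10,200 = $12,650; Marchetti $2,450 + $12,400 = $14,850; Petrov $2,450 + $19,900 = $22,350.

Tam: $17,200; Delacroix: $9,650; Halvorsen: $12,650; Marchetti: $14,850; Petrov: $22,350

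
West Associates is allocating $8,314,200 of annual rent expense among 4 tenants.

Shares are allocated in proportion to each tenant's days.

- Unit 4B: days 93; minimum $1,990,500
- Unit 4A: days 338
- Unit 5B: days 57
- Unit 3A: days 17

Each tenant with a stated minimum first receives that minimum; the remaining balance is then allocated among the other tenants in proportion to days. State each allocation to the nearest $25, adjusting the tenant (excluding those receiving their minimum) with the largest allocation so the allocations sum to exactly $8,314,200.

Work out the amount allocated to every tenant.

Fund the minimums — Unit 4B $1,990,500. Remaining pool $6,323,700.
Remaining pool split over remaining days 412: Unit 4A 5,187,889.81 → $5,187,900; Unit 5B 874,880.83 → $874,875; Unit 3A 260,929.37 → $260,925.

Unit 4B: $1,990,500 · Unit 4A: $5,187,900 · Unit 5B: $874,875 · Unit 3A: $260,925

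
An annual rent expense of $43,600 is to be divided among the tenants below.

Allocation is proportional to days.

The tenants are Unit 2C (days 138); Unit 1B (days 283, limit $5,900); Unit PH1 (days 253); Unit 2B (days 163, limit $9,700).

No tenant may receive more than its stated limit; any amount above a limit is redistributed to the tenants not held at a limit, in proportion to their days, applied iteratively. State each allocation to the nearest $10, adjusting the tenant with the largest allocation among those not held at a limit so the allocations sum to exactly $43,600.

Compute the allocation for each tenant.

Total days = 837.
Unconstrained shares: Unit 2C 7,188.53; Unit 1B 14,741.70; Unit PH1 13,178.97; Unit 2B 8,490.80.
Held at cap: Unit 1B ($5,900); residual $37,700 reallocated over remaining days 554.
Held at cap: Unit 2B ($9,700); residual $28,000 reallocated over remaining days 391.
Shares after redistribution: Unit 2C 9,882.35 → $9,880; Unit PH1 18,117.65 → $18,120.

Unit 2C: $9,880 | Unit 1B: $5,900 | Unit PH1: $18,120 | Unit 2B: $9,700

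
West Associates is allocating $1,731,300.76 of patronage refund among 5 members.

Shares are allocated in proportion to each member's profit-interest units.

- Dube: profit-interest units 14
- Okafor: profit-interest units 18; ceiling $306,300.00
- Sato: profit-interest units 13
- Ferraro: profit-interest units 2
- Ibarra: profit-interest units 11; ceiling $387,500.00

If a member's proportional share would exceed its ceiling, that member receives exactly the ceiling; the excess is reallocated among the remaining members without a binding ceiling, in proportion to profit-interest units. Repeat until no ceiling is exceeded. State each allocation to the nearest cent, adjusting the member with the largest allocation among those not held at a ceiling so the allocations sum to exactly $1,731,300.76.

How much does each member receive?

Profit-interest units total: 58.
Unconstrained shares: Dube 417,900.1834; Okafor 537,300.2359; Sato 388,050.1703; Ferraro 59,700.0262; Ibarra 328,350.1441.
Held at cap: Okafor ($306,300.00); balance $1,425,000.76 reallocated over remaining profit-interest units 40.
Held at cap: Ibarra ($387,500.00); balance $1,037,500.76 reallocated over remaining profit-interest units 29.
Remaining shares: Dube 500,862.4359 → $500,862.44; Sato 465,086.5476 → $465,086.55; Ferraro 71,551.7766 → $71,551.78.
Rounding difference −$0.01 applied to Dube → $500,862.43.

Dube: $500,862.43 | Okafor: $306,300.00 | Sato: $465,086.55 | Ferraro: $71,551.78 | Ibarra: $387,500.00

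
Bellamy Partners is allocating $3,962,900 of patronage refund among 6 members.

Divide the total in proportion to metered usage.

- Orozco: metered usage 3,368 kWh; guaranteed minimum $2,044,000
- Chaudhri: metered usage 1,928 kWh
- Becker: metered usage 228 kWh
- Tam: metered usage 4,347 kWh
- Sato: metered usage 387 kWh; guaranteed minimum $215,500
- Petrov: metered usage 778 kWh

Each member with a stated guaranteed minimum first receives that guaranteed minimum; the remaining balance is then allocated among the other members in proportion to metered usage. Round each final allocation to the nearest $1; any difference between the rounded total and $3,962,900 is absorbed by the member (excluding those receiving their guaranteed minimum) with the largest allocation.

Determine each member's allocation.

Guaranteed amounts: Orozco $2,044,000; Sato $215,500. Remaining pool $1,703,400.
Remaining pool split over remaining metered usage 7,281: Chaudhri 451,058.26 → $451,058; Becker 53,340.91 → $53,341; Tam 1,016,986.65 → $1,016,987; Petrov 182,014.17 → $182,014.

Orozco: $2,044,000 · Chaudhri: $451,058 · Becker: $53,341 · Tam: $1,016,987 · Sato: $215,500 · Petrov: $182,014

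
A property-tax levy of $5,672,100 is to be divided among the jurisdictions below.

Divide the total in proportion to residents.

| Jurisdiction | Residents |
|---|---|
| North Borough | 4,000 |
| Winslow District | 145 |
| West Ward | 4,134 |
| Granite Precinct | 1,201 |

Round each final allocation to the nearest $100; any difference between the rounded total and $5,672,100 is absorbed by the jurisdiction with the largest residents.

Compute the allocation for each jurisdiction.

North Borough: $2,393,300 | Winslow District: $86,800 | West Ward: $2,473,400 | Granite Precinct: $718,600

Combined residents = 4,000 + 145 + 4,134 + 1,201 = 9,480.
Proportional shares: North Borough 2,393,291.14; Winslow District 86,756.80; West Ward 2,473,466.39; Granite Precinct 718,585.66.
At nearest $100: North Borough $2,393,300; Winslow District $86,800; West Ward $2,473,500; Granite Precinct $718,600. Sum = $5,672,200.
Difference $5,672,100 − $5,672,200 = −$100 applied to largest residents (West Ward): West Ward becomes $2,473,400.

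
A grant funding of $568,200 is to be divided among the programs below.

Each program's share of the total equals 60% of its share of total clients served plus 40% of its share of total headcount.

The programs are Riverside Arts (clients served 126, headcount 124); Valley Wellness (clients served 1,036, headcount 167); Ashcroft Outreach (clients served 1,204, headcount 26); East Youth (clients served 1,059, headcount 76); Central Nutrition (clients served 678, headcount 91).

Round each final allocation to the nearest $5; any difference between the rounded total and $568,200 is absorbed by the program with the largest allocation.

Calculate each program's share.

Riverside Arts: $68,700 | Valley Wellness: $164,500 | Ashcroft Outreach: $112,250 | East Youth: $123,680 | Central Nutrition: $99,070

Totals — clients served 4,103, headcount 484.
Blended shares (60% clients served + 40% headcount): Riverside Arts 0.1209; Valley Wellness 0.2895; Ashcroft Outreach 0.1976; East Youth 0.2177; Central Nutrition 0.1744.
Pro-rata amounts: Riverside Arts 68,698.15; Valley Wellness 164,502.67; Ashcroft Outreach 112,250.12; East Youth 123,681.35; Central Nutrition 99,067.70.
After rounding ($5): Riverside Arts $68,700; Valley Wellness $164,505; Ashcroft Outreach $112,250; East Youth $123,680; Central Nutrition $99,070. Sum = $568,205.
Difference $568,200 − $568,205 = −$5 applied to largest allocation (Valley Wellness): Valley Wellness becomes $164,500.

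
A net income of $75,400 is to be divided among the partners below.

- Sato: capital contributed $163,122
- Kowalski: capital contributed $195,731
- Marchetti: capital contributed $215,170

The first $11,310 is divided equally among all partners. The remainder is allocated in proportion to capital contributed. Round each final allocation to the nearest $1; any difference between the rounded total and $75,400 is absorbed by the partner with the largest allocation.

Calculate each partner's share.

Sato: $21,983 · Kowalski: $25,623 · Marchetti: $27,794

$11,310 shared equally gives $3,770 per partner.
Remainder $64,090 by capital contributed (total 574,023): Sato 18,212.67 → $18,213; Kowalski 21,853.48 → $21,853; Marchetti 24,023.85 → $24,024.
Totals: Sato $3,770 + $18,213 = $21,983; Kowalski $3,770 + $21,853 = $25,623; Marchetti $3,770 + $24,024 = $27,794.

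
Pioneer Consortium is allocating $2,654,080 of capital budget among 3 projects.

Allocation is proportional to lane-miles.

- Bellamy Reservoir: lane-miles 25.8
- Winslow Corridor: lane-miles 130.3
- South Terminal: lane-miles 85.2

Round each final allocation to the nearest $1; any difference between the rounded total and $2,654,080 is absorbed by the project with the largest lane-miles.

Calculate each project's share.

Combined lane-miles = 241.3.
Proportional shares: Bellamy Reservoir 25.8/241.3 × $2,654,080 = 283,776.48; Winslow Corridor 130.3/241.3 × $2,654,080 = 1,433,181.20; South Terminal 85.2/241.3 × $2,654,080 = 937,122.32.
At nearest $1: Bellamy Reservoir $283,776; Winslow Corridor $1,433,181; South Terminal $937,122. Sum = $2,654,079.
Difference $2,654,080 − $2,654,079 = +$1 applied to largest lane-miles (Winslow Corridor): Winslow Corridor becomes $1,433,182.

Bellamy Reservoir: $283,776 | Winslow Corridor: $1,433,182 | South Terminal: $937,122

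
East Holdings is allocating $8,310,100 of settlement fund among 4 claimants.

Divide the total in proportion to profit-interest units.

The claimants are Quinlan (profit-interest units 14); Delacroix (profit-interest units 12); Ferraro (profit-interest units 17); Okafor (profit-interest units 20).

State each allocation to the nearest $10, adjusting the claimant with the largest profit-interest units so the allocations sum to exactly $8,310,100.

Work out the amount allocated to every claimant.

Quinlan: $1,846,690 · Delacroix: $1,582,880 · Ferraro: $2,242,410 · Okafor: $2,638,120

Combined profit-interest units = 14 + 12 + 17 + 20 = 63.
Raw shares: Quinlan 1,846,688.89; Delacroix 1,582,876.19; Ferraro 2,242,407.94; Okafor 2,638,126.98.
At nearest $10: Quinlan $1,846,690; Delacroix $1,582,880; Ferraro $2,242,410; Okafor $2,638,130. Sum = $8,310,110.
Difference $8,310,100 − $8,310,110 = −$10 applied to largest profit-interest units (Okafor): Okafor becomes $2,638,120.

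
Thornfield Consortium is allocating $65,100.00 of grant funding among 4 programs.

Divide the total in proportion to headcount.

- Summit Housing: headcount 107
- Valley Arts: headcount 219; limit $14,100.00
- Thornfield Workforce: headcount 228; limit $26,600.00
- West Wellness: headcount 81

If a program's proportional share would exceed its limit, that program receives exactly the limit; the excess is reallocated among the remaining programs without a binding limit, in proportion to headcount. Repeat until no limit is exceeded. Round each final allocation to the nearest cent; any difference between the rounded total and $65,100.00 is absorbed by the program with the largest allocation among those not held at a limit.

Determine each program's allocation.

Summit Housing: $13,887.23 · Valley Arts: $14,100.00 · Thornfield Workforce: $26,600.00 · West Wellness: $10,512.77

Sum of headcount: 635.
Proportional shares (ignoring caps): Summit Housing 10,969.6063; Valley Arts 22,451.8110; Thornfield Workforce 23,374.4882; West Wellness 8,304.0945.
Cap binds for Valley Arts ($14,100.00); balance $51,000.00 reallocated over remaining headcount 416.
Cap binds for Thornfield Workforce ($26,600.00); balance $24,400.00 reallocated over remaining headcount 188.
Shares after redistribution: Summit Housing 13,887.2340 → $13,887.23; West Wellness 10,512.7660 → $10,512.77.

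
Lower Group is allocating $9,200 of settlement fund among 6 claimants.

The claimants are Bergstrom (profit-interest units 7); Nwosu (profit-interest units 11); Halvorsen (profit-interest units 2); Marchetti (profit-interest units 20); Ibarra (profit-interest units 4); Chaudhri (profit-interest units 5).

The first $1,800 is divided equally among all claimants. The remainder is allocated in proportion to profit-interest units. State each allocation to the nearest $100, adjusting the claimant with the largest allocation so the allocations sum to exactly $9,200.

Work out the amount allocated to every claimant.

Bergstrom: $1,400; Nwosu: $2,000; Halvorsen: $600; Marchetti: $3,200; Ibarra: $900; Chaudhri: $1,100

$1,800 shared equally gives $300 per claimant.
Remainder $7,400 by profit-interest units (total 49): Bergstrom 1,057.14 → $1,100; Nwosu 1,661.22 → $1,700; Halvorsen 302.04 → $300; Marchetti 3,020.41 → $3,000; Ibarra 604.08 → $600; Chaudhri 755.10 → $800.
Rounding difference −$100 on remainder applied to Marchetti.
Totals: Bergstrom $300 + $1,100 = $1,400; Nwosu $300 + $1,700 = $2,000; Halvorsen $300 + $300 = $600; Marchetti $300 + $2,900 = $3,200; Ibarra $300 + $600 = $900; Chaudhri $300 + $800 = $1,100.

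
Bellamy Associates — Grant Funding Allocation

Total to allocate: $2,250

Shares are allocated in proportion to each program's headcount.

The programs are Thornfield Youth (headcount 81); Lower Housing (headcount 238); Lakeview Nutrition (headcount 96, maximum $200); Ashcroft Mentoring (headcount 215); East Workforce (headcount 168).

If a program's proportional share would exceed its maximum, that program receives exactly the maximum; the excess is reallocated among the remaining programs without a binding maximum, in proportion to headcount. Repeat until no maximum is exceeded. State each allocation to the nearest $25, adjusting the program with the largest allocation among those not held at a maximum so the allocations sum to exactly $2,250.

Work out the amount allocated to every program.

Total headcount = 798.
Pro-rata shares before constraints: Thornfield Youth 228.38; Lower Housing 671.05; Lakeview Nutrition 270.68; Ashcroft Mentoring 606.20; East Workforce 473.68.
Held at cap: Lakeview Nutrition ($200); remaining pool $2,050 reallocated over remaining headcount 702.
Shares after redistribution: Thornfield Youth 236.54 → $225; Lower Housing 695.01 → $700; Ashcroft Mentoring 627.85 → $625; East Workforce 490.60 → $500.

Thornfield Youth: $225 · Lower Housing: $700 · Lakeview Nutrition: $200 · Ashcroft Mentoring: $625 · East Workforce: $500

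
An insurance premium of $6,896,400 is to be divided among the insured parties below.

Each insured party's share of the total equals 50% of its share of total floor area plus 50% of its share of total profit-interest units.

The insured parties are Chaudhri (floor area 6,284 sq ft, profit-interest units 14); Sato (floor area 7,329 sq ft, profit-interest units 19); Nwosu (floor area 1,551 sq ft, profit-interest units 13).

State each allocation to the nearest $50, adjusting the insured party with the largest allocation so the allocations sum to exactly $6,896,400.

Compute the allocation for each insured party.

Totals — floor area 15,164, profit-interest units 46.
Blended shares (50% floor area + 50% profit-interest units): Chaudhri 0.3594; Sato 0.4482; Nwosu 0.1924.
Unrounded shares: Chaudhri 2,478,394.99; Sato 3,090,825.88; Nwosu 1,327,179.13.
Rounded to nearest $50: Chaudhri $2,478,400; Sato $3,090,850; Nwosu $1,327,200. Sum = $6,896,450.
Difference $6,896,400 − $6,896,450 = −$50 applied to largest allocation (Sato): Sato becomes $3,090,800.

Chaudhri: $2,478,400 | Sato: $3,090,800 | Nwosu: $1,327,200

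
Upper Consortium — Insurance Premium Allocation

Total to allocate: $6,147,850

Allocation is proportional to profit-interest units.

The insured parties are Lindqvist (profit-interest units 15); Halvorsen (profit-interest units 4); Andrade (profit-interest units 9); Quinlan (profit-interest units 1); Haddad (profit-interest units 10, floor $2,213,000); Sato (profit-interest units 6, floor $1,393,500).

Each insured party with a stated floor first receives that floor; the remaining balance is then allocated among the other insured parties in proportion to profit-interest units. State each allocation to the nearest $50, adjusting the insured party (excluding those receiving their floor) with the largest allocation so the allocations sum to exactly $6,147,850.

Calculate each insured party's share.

Minimums first: Haddad $2,213,000; Sato $1,393,500. Remaining pool $2,541,350.
Remaining pool split over remaining profit-interest units 29: Lindqvist 1,314,491.38 → $1,314,500; Halvorsen 350,531.03 → $350,550; Andrade 788,694.83 → $788,700; Quinlan 87,632.76 → $87,650.
Rounding difference −$50 applied to Lindqvist → $1,314,450.

Lindqvist: $1,314,450 | Halvorsen: $350,550 | Andrade: $788,700 | Quinlan: $87,650 | Haddad: $2,213,000 | Sato: $1,393,500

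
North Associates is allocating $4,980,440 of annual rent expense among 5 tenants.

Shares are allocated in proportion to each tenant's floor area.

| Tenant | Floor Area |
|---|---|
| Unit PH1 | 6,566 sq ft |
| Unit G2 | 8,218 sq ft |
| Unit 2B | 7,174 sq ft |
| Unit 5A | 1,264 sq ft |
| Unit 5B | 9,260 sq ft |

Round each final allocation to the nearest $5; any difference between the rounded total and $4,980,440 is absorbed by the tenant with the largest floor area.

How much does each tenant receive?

Unit PH1: $1,006,760 · Unit G2: $1,260,060 · Unit 2B: $1,099,985 · Unit 5A: $193,810 · Unit 5B: $1,419,825

Total floor area = 32,482.
Raw shares: Unit PH1 6,566/32,482 × $4,980,440 = 1,006,759.71; Unit G2 8,218/32,482 × $4,980,440 = 1,260,059.60; Unit 2B 7,174/32,482 × $4,980,440 = 1,099,983.89; Unit 5A 1,264/32,482 × $4,980,440 = 193,808.14; Unit 5B 9,260/32,482 × $4,980,440 = 1,419,828.66.
After rounding ($5): Unit PH1 $1,006,760; Unit G2 $1,260,060; Unit 2B $1,099,985; Unit 5A $193,810; Unit 5B $1,419,830. Sum = $4,980,445.
Difference $4,980,440 − $4,980,445 = −$5 applied to largest floor area (Unit 5B): Unit 5B becomes $1,419,825.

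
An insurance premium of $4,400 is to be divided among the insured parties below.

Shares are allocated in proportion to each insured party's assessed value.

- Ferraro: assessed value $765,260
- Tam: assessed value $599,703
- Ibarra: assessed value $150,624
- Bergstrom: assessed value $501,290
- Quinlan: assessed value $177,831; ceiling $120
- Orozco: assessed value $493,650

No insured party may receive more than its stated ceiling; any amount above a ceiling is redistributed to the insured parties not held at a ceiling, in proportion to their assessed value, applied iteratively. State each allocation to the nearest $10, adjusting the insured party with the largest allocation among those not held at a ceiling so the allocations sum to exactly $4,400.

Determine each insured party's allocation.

Combined assessed value = 2,688,358.
Pro-rata shares before constraints: Ferraro 1,252.49; Tam 981.53; Ibarra 246.52; Bergstrom 820.45; Quinlan 291.05; Orozco 807.95.
Cap binds for Quinlan ($120); remaining pool $4,280 reallocated over remaining assessed value 2,510,527.
Shares after redistribution: Ferraro 1,304.63 → $1,300; Tam 1,022.39 → $1,020; Ibarra 256.79 → $260; Bergstrom 854.61 → $850; Orozco 841.59 → $840.
Rounding difference +$10 applied to Ferraro → $1,310.

Ferraro: $1,310 · Tam: $1,020 · Ibarra: $260 · Bergstrom: $850 · Quinlan: $120 · Orozco: $840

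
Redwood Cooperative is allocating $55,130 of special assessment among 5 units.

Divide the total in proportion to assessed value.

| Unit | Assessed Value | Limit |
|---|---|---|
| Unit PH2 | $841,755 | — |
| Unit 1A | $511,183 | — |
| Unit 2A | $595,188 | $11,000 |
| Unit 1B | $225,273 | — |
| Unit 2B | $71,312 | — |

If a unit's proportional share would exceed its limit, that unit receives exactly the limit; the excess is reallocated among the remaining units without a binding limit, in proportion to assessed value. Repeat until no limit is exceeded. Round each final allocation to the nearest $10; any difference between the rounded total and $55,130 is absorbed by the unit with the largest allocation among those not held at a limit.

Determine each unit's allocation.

Unit PH2: $22,510; Unit 1A: $13,680; Unit 2A: $11,000; Unit 1B: $6,030; Unit 2B: $1,910

Combined assessed value = 2,244,711.
Unconstrained shares: Unit PH2 20,673.46; Unit 1A 12,554.63; Unit 2A 14,617.79; Unit 1B 5,532.69; Unit 2B 1,751.42.
Cap binds for Unit 2A ($11,000); balance $44,130 reallocated over remaining assessed value 1,649,523.
Redistributed shares: Unit PH2 22,519.63 → $22,520; Unit 1A 13,675.78 → $13,680; Unit 1B 6,026.77 → $6,030; Unit 2B 1,907.82 → $1,910.
Rounding difference −$10 applied to Unit PH2 → $22,510.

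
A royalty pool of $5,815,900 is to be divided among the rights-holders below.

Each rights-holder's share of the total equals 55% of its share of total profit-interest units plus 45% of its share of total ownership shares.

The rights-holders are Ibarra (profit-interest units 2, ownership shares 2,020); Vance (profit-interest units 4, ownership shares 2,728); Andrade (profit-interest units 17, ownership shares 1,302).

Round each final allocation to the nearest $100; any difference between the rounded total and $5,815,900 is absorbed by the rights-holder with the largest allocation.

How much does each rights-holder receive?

Profit-interest units total 23; ownership shares total 6,050.
Combined weights (55% profit-interest units + 45% ownership shares): Ibarra 0.1981; Vance 0.2986; Andrade 0.5034.
Proportional shares: Ibarra 1,151,978.70; Vance 1,736,402.46; Andrade 2,927,518.84.
At nearest $100: Ibarra $1,152,000; Vance $1,736,400; Andrade $2,927,500. Sum = $5,815,900.
No rounding difference to absorb.

Ibarra: $1,152,000; Vance: $1,736,400; Andrade: $2,927,500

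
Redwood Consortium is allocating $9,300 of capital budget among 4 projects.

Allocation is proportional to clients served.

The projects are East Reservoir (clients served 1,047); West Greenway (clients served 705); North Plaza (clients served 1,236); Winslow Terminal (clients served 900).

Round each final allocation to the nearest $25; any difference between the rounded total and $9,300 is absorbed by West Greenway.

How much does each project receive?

East Reservoir: $2,500; West Greenway: $1,700; North Plaza: $2,950; Winslow Terminal: $2,150

Sum of clients served: 3,888.
Pro-rata amounts: East Reservoir 1,047/3,888 × $9,300 = 2,504.40; West Greenway 705/3,888 × $9,300 = 1,686.34; North Plaza 1,236/3,888 × $9,300 = 2,956.48; Winslow Terminal 900/3,888 × $9,300 = 2,152.78.
At nearest $25: East Reservoir $2,500; West Greenway $1,675; North Plaza $2,950; Winslow Terminal $2,150. Sum = $9,275.
Difference $9,300 − $9,275 = +$25 applied to West Greenway: West Greenway becomes $1,700.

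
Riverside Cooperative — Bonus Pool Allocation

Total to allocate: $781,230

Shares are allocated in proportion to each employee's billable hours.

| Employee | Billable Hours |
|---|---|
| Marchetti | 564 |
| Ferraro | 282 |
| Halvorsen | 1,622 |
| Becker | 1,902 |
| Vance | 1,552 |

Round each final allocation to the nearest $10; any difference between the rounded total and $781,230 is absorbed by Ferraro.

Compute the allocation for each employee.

Marchetti: $74,400 | Ferraro: $37,210 | Halvorsen: $213,970 | Becker: $250,910 | Vance: $204,740

Total billable hours = 5,922.
Raw shares: Marchetti 564/5,922 × $781,230 = 74,402.86; Ferraro 282/5,922 × $781,230 = 37,201.43; Halvorsen 1,622/5,922 × $781,230 = 213,974.17; Becker 1,902/5,922 × $781,230 = 250,911.76; Vance 1,552/5,922 × $781,230 = 204,739.78.
At nearest $10: Marchetti $74,400; Ferraro $37,200; Halvorsen $213,970; Becker $250,910; Vance $204,740. Sum = $781,220.
Difference $781,230 − $781,220 = +$10 applied to Ferraro: Ferraro becomes $37,210.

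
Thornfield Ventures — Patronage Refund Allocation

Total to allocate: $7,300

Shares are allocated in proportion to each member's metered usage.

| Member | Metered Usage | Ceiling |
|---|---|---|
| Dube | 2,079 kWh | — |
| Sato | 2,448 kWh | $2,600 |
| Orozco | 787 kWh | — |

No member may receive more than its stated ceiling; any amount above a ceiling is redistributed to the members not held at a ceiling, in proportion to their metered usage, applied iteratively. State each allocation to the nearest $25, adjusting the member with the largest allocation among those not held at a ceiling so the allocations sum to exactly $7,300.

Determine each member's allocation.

Metered usage total: 5,314.
Unconstrained shares: Dube 2,855.98; Sato 3,362.89; Orozco 1,081.13.
Capped: Sato ($2,600); balance $4,700 reallocated over remaining metered usage 2,866.
Remaining shares: Dube 3,409.39 → $3,400; Orozco 1,290.61 → $1,300.

Dube: $3,400; Sato: $2,600; Orozco: $1,300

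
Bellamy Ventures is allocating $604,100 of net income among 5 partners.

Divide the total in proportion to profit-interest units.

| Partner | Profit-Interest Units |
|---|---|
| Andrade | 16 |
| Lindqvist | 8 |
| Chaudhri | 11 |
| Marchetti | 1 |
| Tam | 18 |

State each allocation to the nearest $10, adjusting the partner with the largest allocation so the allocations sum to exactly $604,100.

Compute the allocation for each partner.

Total profit-interest units = 54.
Proportional shares: Andrade 16/54 × $604,100 = 178,992.59; Lindqvist 8/54 × $604,100 = 89,496.30; Chaudhri 11/54 × $604,100 = 123,057.41; Marchetti 1/54 × $604,100 = 11,187.04; Tam 18/54 × $604,100 = 201,366.67.
At nearest $10: Andrade $178,990; Lindqvist $89,500; Chaudhri $123,060; Marchetti $11,190; Tam $201,370. Sum = $604,110.
Difference $604,100 − $604,110 = −$10 applied to largest allocation (Tam): Tam becomes $201,360.

Andrade: $178,990 | Lindqvist: $89,500 | Chaudhri: $123,060 | Marchetti: $11,190 | Tam: $201,360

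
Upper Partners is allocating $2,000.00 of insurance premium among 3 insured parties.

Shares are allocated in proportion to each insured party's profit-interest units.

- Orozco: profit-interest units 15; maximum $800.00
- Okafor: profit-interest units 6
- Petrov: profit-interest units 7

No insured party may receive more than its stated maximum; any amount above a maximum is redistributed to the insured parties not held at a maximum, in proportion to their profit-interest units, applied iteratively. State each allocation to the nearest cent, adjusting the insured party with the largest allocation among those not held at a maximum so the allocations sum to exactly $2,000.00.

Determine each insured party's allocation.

Combined profit-interest units = 28.
Unconstrained shares: Orozco 1,071.4286; Okafor 428.5714; Petrov 500.0000.
Capped: Orozco ($800.00); residual $1,200.00 reallocated over remaining profit-interest units 13.
Shares after redistribution: Okafor 553.8462 → $553.85; Petrov 646.1538 → $646.15.

Orozco: $800.00 | Okafor: $553.85 | Petrov: $646.15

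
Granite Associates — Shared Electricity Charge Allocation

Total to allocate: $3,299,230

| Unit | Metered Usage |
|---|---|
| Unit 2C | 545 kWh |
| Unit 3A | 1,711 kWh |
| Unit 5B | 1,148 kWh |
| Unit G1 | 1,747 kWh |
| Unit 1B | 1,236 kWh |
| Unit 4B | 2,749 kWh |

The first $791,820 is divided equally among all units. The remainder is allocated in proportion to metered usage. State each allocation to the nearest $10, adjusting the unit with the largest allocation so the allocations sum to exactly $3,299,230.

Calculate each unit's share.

$791,820 shared equally gives $131,970 per unit.
Remainder $2,507,410 by metered usage (total 9,136): Unit 2C 149,577.33 → $149,580; Unit 3A 469,590.47 → $469,590; Unit 5B 315,072.97 → $315,070; Unit G1 479,470.80 → $479,470; Unit 1B 339,224.91 → $339,220; Unit 4B 754,473.52 → $754,470.
Rounding difference +$10 on remainder applied to Unit 4B.
Totals: Unit 2C $131,970 + $149,580 = $281,550; Unit 3A $131,970 + $469,590 = $601,560; Unit 5B $131,970 + $315,070 = $447,040; Unit G1 $131,970 + $479,470 = $611,440; Unit 1B $131,970 + $339,220 = $471,190; Unit 4B $131,970 + $754,480 = $886,450.

Unit 2C: $281,550; Unit 3A: $601,560; Unit 5B: $447,040; Unit G1: $611,440; Unit 1B: $471,190; Unit 4B: $886,450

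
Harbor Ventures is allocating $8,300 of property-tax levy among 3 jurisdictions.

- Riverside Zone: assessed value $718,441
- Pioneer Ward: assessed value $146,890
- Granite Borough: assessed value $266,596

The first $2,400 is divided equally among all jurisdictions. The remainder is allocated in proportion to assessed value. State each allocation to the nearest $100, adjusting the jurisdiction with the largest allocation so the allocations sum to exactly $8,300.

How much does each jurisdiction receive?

$2,400 shared equally gives $800 per jurisdiction.
Remainder $5,900 by assessed value (total 1,131,927): Riverside Zone 3,744.77 → $3,700; Pioneer Ward 765.64 → $800; Granite Borough 1,389.59 → $1,400.
Totals: Riverside Zone $800 + $3,700 = $4,500; Pioneer Ward $800 + $800 = $1,600; Granite Borough $800 + $1,400 = $2,200.

Riverside Zone: $4,500; Pioneer Ward: $1,600; Granite Borough: $2,200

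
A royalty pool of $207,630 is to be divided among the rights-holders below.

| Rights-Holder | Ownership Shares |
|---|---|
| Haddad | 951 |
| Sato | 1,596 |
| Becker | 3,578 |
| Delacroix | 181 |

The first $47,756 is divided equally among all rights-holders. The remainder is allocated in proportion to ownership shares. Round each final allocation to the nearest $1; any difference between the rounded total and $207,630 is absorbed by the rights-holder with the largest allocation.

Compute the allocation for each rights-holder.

$47,756 shared equally gives $11,939 per rights-holder.
Remainder $159,874 by ownership shares (total 6,306): Haddad 24,110.40 → $24,110; Sato 40,462.88 → $40,463; Becker 90,711.89 → $90,712; Delacroix 4,588.84 → $4,589.
Totals: Haddad $11,939 + $24,110 = $36,049; Sato $11,939 + $40,463 = $52,402; Becker $11,939 + $90,712 = $102,651; Delacroix $11,939 + $4,589 = $16,528.

Haddad: $36,049; Sato: $52,402; Becker: $102,651; Delacroix: $16,528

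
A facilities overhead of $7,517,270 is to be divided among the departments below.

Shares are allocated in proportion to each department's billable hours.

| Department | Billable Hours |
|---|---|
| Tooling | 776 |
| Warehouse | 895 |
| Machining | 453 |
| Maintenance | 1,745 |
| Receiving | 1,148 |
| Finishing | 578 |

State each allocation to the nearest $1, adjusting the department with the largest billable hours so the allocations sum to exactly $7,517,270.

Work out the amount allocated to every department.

Tooling: $1,042,610 · Warehouse: $1,202,494 · Machining: $608,637 · Maintenance: $2,344,528 · Receiving: $1,542,418 · Finishing: $776,583

Total billable hours = 776 + 895 + 453 + 1,745 + 1,148 + 578 = 5,595.
Raw shares: Tooling 1,042,609.74; Warehouse 1,202,494.49; Machining 608,636.87; Maintenance 2,344,528.36; Receiving 1,542,417.51; Finishing 776,583.03.
At nearest $1: Tooling $1,042,610; Warehouse $1,202,494; Machining $608,637; Maintenance $2,344,528; Receiving $1,542,418; Finishing $776,583. Sum = $7,517,270.
Sum already equals the total — no adjustment.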